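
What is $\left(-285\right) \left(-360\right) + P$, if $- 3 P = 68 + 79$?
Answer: $102551$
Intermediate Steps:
$P = -49$ ($P = - \frac{68 + 79}{3} = \left(- \frac{1}{3}\right) 147 = -49$)
$\left(-285\right) \left(-360\right) + P = \left(-285\right) \left(-360\right) - 49 = 102600 - 49 = 102551$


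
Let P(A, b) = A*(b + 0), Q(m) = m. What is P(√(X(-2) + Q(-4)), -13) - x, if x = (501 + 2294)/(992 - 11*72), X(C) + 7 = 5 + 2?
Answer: -559/40 - 26*I ≈ -13.975 - 26.0*I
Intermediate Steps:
X(C) = 0 (X(C) = -7 + (5 + 2) = -7 + 7 = 0)
x = 559/40 (x = 2795/(992 - 792) = 2795/200 = 2795*(1/200) = 559/40 ≈ 13.975)
P(A, b) = A*b
P(√(X(-2) + Q(-4)), -13) - x = √(0 - 4)*(-13) - 1*559/40 = √(-4)*(-13) - 559/40 = (2*I)*(-13) - 559/40 = -26*I - 559/40 = -559/40 - 26*I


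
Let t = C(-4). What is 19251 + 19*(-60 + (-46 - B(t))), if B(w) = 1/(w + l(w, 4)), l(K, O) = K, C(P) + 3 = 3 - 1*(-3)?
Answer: 103403/6 ≈ 17234.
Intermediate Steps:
C(P) = 3 (C(P) = -3 + (3 - 1*(-3)) = -3 + (3 + 3) = -3 + 6 = 3)
t = 3
B(w) = 1/(2*w) (B(w) = 1/(w + w) = 1/(2*w))
19251 + 19*(-60 + (-46 - B(t))) = 19251 + 19*(-60 + (-46 - 1/(2*3))) = 19251 + 19*(-60 + (-46 - 1*1/6)) = 19251 + 19*(-60 + (-46 - 1/6)) = 19251 + 19*(-60 - 277/6) = 19251 + 19*(-637/6) = 19251 - 12103/6 = 103403/6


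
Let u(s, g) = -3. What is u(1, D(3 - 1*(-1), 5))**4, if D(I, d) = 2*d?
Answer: 81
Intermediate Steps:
u(1, D(3 - 1*(-1), 5))**4 = (-3)**4 = 81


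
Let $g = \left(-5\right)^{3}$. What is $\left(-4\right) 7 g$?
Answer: $3500$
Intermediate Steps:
$g = -125$
$\left(-4\right) 7 g = \left(-4\right) 7 \left(-125\right) = \left(-28\right) \left(-125\right) = 3500$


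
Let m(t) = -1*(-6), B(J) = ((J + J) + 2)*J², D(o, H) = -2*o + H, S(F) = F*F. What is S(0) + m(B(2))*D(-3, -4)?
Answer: 12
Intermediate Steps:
S(F) = F²
D(o, H) = H - 2*o
B(J) = J²*(2 + 2*J) (B(J) = (2*J + 2)*J² = (2 + 2*J)*J² = J²*(2 + 2*J))
m(t) = 6
S(0) + m(B(2))*D(-3, -4) = 0² + 6*(-4 - 2*(-3)) = 0 + 6*(-4 + 6) = 0 + 6*2 = 0 + 12 = 12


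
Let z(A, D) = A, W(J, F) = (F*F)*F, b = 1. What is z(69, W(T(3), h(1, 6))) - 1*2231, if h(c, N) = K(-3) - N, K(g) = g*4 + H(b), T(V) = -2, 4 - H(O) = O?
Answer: -2162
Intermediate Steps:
H(O) = 4 - O
K(g) = 3 + 4*g (K(g) = g*4 + (4 - 1*1) = 4*g + (4 - 1) = 4*g + 3 = 3 + 4*g)
h(c, N) = -9 - N (h(c, N) = (3 + 4*(-3)) - N = (3 - 12) - N = -9 - N)
W(J, F) = F**3 (W(J, F) = F**2*F = F**3)
z(69, W(T(3), h(1, 6))) - 1*2231 = 69 - 1*2231 = 69 - 2231 = -2162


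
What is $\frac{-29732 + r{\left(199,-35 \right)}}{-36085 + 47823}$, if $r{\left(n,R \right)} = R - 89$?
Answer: $- \frac{14928}{5869} \approx -2.5435$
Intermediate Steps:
$r{\left(n,R \right)} = -89 + R$
$\frac{-29732 + r{\left(199,-35 \right)}}{-36085 + 47823} = \frac{-29732 - 124}{-36085 + 47823} = \frac{-29732 - 124}{11738} = \left(-29856\right) \frac{1}{11738} = - \frac{14928}{5869}$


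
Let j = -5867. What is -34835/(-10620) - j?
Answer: 12468475/2124 ≈ 5870.3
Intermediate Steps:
-34835/(-10620) - j = -34835/(-10620) - 1*(-5867) = -34835*(-1/10620) + 5867 = 6967/2124 + 5867 = 12468475/2124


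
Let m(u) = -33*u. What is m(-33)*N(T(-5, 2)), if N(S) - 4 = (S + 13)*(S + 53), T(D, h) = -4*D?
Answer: 2627757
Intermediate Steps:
N(S) = 4 + (13 + S)*(53 + S) (N(S) = 4 + (S + 13)*(S + 53) = 4 + (13 + S)*(53 + S))
m(-33)*N(T(-5, 2)) = (-33*(-33))*(693 + (-4*(-5))² + 66*(-4*(-5))) = 1089*(693 + 20² + 66*20) = 1089*(693 + 400 + 1320) = 1089*2413 = 2627757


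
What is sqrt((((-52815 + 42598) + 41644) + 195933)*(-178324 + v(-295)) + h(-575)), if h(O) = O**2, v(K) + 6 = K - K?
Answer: 5*I*sqrt(1621791127) ≈ 2.0136e+5*I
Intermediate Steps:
v(K) = -6 (v(K) = -6 + (K - K) = -6 + 0 = -6)
sqrt((((-52815 + 42598) + 41644) + 195933)*(-178324 + v(-295)) + h(-575)) = sqrt((((-52815 + 42598) + 41644) + 195933)*(-178324 - 6) + (-575)**2) = sqrt(((-10217 + 41644) + 195933)*(-178330) + 330625) = sqrt((31427 + 195933)*(-178330) + 330625) = sqrt(227360*(-178330) + 330625) = sqrt(-40545108800 + 330625) = sqrt(-40544778175) = 5*I*sqrt(1621791127)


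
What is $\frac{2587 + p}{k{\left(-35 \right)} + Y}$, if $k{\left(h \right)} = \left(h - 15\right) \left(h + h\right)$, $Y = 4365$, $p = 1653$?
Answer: $\frac{848}{1573} \approx 0.5391$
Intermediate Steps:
$k{\left(h \right)} = 2 h \left(-15 + h\right)$ ($k{\left(h \right)} = \left(-15 + h\right) 2 h = 2 h \left(-15 + h\right)$)
$\frac{2587 + p}{k{\left(-35 \right)} + Y} = \frac{2587 + 1653}{2 \left(-35\right) \left(-15 - 35\right) + 4365} = \frac{4240}{2 \left(-35\right) \left(-50\right) + 4365} = \frac{4240}{3500 + 4365} = \frac{4240}{7865} = 4240 \cdot \frac{1}{7865} = \frac{848}{1573}$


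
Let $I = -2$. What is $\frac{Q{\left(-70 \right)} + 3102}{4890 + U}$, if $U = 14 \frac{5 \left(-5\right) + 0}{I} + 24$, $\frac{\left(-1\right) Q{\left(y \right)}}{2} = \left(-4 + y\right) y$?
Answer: $- \frac{7258}{5089} \approx -1.4262$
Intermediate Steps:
$Q{\left(y \right)} = - 2 y \left(-4 + y\right)$ ($Q{\left(y \right)} = - 2 \left(-4 + y\right) y = - 2 y \left(-4 + y\right)$)
$U = 199$ ($U = 14 \frac{5 \left(-5\right) + 0}{-2} + 24 = 14 \left(-25 + 0\right) \left(- \frac{1}{2}\right) + 24 = 14 \left(\left(-25\right) \left(- \frac{1}{2}\right)\right) + 24 = 14 \cdot \frac{25}{2} + 24 = 175 + 24 = 199$)
$\frac{Q{\left(-70 \right)} + 3102}{4890 + U} = \frac{2 \left(-70\right) \left(4 - -70\right) + 3102}{4890 + 199} = \frac{2 \left(-70\right) \left(4 + 70\right) + 3102}{5089} = \left(2 \left(-70\right) 74 + 3102\right) \frac{1}{5089} = \left(-10360 + 3102\right) \frac{1}{5089} = \left(-7258\right) \frac{1}{5089} = - \frac{7258}{5089}$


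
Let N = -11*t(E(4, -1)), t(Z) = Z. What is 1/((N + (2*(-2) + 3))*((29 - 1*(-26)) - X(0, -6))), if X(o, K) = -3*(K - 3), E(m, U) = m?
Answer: -1/1260 ≈ -0.00079365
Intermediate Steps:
X(o, K) = 9 - 3*K (X(o, K) = -3*(-3 + K) = 9 - 3*K)
N = -44 (N = -11*4 = -44)
1/((N + (2*(-2) + 3))*((29 - 1*(-26)) - X(0, -6))) = 1/((-44 + (2*(-2) + 3))*((29 - 1*(-26)) - (9 - 3*(-6)))) = 1/((-44 + (-4 + 3))*((29 + 26) - (9 + 18))) = 1/((-44 - 1)*(55 - 1*27)) = 1/(-45*(55 - 27)) = 1/(-45*28) = 1/(-1260) = -1/1260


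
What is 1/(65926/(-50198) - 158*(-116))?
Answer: 25099/459981509 ≈ 5.4565e-5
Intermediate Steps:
1/(65926/(-50198) - 158*(-116)) = 1/(65926*(-1/50198) + 18328) = 1/(-32963/25099 + 18328) = 1/(459981509/25099) = 25099/459981509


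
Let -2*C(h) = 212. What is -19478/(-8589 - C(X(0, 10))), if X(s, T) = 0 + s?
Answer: 19478/8483 ≈ 2.2961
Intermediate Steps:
X(s, T) = s
C(h) = -106 (C(h) = -1/2*212 = -106)
-19478/(-8589 - C(X(0, 10))) = -19478/(-8589 - 1*(-106)) = -19478/(-8589 + 106) = -19478/(-8483) = -19478*(-1/8483) = 19478/8483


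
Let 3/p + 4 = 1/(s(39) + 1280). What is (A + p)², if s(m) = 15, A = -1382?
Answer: 51283687755169/26822041 ≈ 1.9120e+6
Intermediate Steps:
p = -3885/5179 (p = 3/(-4 + 1/(15 + 1280)) = 3/(-4 + 1/1295) = 3/(-5179/1295) = 3*(-1295/5179) = -3885/5179 ≈ -0.75014)
(A + p)² = (-1382 - 3885/5179)² = (-7161263/5179)² = 51283687755169/26822041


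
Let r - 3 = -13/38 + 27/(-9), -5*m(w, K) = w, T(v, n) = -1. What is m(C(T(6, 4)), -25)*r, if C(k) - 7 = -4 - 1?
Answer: 13/95 ≈ 0.13684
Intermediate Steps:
C(k) = 2 (C(k) = 7 + (-4 - 1) = 7 - 5 = 2)
m(w, K) = -w/5
r = -13/38 (r = 3 + (-13/38 + 27/(-9)) = 3 + (-13*1/38 + 27*(-⅑)) = 3 + (-13/38 - 3) = 3 - 127/38 = -13/38 ≈ -0.34211)
m(C(T(6, 4)), -25)*r = -⅕*2*(-13/38) = -⅖*(-13/38) = 13/95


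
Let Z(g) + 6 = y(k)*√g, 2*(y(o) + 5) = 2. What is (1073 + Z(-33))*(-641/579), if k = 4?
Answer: -683947/579 + 2564*I*√33/579 ≈ -1181.3 + 25.439*I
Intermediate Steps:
y(o) = -4 (y(o) = -5 + (½)*2 = -5 + 1 = -4)
Z(g) = -6 - 4*√g
(1073 + Z(-33))*(-641/579) = (1073 + (-6 - 4*I*√33))*(-641/579) = (1067 - 4*I*√33)*(-641/579) = -683947/579 + 2564*I*√33/579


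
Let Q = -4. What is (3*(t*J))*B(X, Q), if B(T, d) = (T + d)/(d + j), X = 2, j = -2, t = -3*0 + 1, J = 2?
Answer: 2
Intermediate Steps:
t = 1 (t = 0 + 1 = 1)
B(T, d) = (T + d)/(-2 + d) (B(T, d) = (T + d)/(d - 2) = (T + d)/(-2 + d))
(3*(t*J))*B(X, Q) = (3*(1*2))*((2 - 4)/(-2 - 4)) = (3*2)*(-2/(-6)) = 6*(-1/6*(-2)) = 6*(1/3) = 2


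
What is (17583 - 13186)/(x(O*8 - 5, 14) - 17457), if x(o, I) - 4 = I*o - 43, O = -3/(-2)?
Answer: -4397/17398 ≈ -0.25273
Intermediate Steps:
O = 3/2 (O = -3*(-1/2) = 3/2 ≈ 1.5000)
x(o, I) = -39 + I*o (x(o, I) = 4 + (I*o - 43) = 4 + (-43 + I*o) = -39 + I*o)
(17583 - 13186)/(x(O*8 - 5, 14) - 17457) = (17583 - 13186)/((-39 + 14*((3/2)*8 - 5)) - 17457) = 4397/((-39 + 14*(12 - 5)) - 17457) = 4397/((-39 + 14*7) - 17457) = 4397/((-39 + 98) - 17457) = 4397/(59 - 17457) = 4397/(-17398) = 4397*(-1/17398) = -4397/17398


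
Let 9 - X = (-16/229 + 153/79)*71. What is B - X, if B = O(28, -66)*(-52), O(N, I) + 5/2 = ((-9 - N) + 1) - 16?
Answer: 53504958/18091 ≈ 2957.5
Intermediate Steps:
O(N, I) = -53/2 - N (O(N, I) = -5/2 + (((-9 - N) + 1) - 16) = -5/2 + ((-8 - N) - 16) = -5/2 + (-24 - N) = -53/2 - N)
X = -2235064/18091 (X = 9 - (-16/229 + 153/79)*71 = 9 - 33773*71/18091 = 9 - 1*2397883/18091 = 9 - 2397883/18091 = -2235064/18091 ≈ -123.55)
B = 2834 (B = (-53/2 - 1*28)*(-52) = (-53/2 - 28)*(-52) = -109/2*(-52) = 2834)
B - X = 2834 - 1*(-2235064/18091) = 2834 + 2235064/18091 = 53504958/18091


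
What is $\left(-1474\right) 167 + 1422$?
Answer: $-244736$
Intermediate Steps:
$\left(-1474\right) 167 + 1422 = -246158 + 1422 = -244736$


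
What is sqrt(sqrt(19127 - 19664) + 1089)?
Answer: sqrt(1089 + I*sqrt(537)) ≈ 33.002 + 0.3511*I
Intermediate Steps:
sqrt(sqrt(19127 - 19664) + 1089) = sqrt(sqrt(-537) + 1089) = sqrt(I*sqrt(537) + 1089) = sqrt(1089 + I*sqrt(537))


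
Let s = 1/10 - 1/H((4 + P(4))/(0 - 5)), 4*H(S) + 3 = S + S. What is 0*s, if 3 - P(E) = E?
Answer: 0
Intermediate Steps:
P(E) = 3 - E
H(S) = -¾ + S/2 (H(S) = -¾ + (S + S)/4 = -¾ + (2*S)/4 = -¾ + S/2)
s = 221/210 (s = 1/10 - 1/(-¾ + ((4 + (3 - 1*4))/(0 - 5))/2) = 1*(⅒) - 1/(-¾ + ((4 + (3 - 4))/(-5))/2) = ⅒ - 1/(-¾ + ((4 - 1)*(-⅕))/2) = ⅒ - 1/(-¾ + (3*(-⅕))/2) = ⅒ - 1/(-¾ + (½)*(-⅗)) = ⅒ - 1/(-¾ - 3/10) = ⅒ - 1/(-21/20) = ⅒ - 1*(-20/21) = ⅒ + 20/21 = 221/210 ≈ 1.0524)
0*s = 0*(221/210) = 0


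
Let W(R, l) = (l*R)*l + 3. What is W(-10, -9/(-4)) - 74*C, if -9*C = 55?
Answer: 29131/72 ≈ 404.60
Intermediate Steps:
C = -55/9 (C = -⅑*55 = -55/9 ≈ -6.1111)
W(R, l) = 3 + R*l² (W(R, l) = (R*l)*l + 3 = R*l² + 3 = 3 + R*l²)
W(-10, -9/(-4)) - 74*C = (3 - 10*(-9/(-4))²) - 74*(-55/9) = (3 - 10*(-9*(-¼))²) + 4070/9 = (3 - 10*(9/4)²) + 4070/9 = (3 - 10*81/16) + 4070/9 = (3 - 405/8) + 4070/9 = -381/8 + 4070/9 = 29131/72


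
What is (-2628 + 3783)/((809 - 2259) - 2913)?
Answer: -1155/4363 ≈ -0.26473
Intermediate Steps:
(-2628 + 3783)/((809 - 2259) - 2913) = 1155/(-1450 - 2913) = 1155/(-4363) = 1155*(-1/4363) = -1155/4363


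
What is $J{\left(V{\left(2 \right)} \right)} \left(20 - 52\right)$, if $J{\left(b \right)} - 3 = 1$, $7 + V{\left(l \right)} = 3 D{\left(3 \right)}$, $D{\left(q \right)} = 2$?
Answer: $-128$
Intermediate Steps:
$V{\left(l \right)} = -1$ ($V{\left(l \right)} = -7 + 3 \cdot 2 = -7 + 6 = -1$)
$J{\left(b \right)} = 4$ ($J{\left(b \right)} = 3 + 1 = 4$)
$J{\left(V{\left(2 \right)} \right)} \left(20 - 52\right) = 4 \left(20 - 52\right) = 4 \left(-32\right) = -128$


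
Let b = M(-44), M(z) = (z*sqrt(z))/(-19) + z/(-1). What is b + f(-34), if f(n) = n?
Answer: 10 + 88*I*sqrt(11)/19 ≈ 10.0 + 15.361*I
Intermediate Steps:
M(z) = -z - z**(3/2)/19 (M(z) = z**(3/2)*(-1/19) + z*(-1) = -z**(3/2)/19 - z = -z - z**(3/2)/19)
b = 44 + 88*I*sqrt(11)/19 (b = -1*(-44) - (-88)*I*sqrt(11)/19 = 44 - (-88)*I*sqrt(11)/19 = 44 + 88*I*sqrt(11)/19 ≈ 44.0 + 15.361*I)
b + f(-34) = (44 + 88*I*sqrt(11)/19) - 34 = 10 + 88*I*sqrt(11)/19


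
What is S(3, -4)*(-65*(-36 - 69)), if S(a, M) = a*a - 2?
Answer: 47775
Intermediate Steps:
S(a, M) = -2 + a**2 (S(a, M) = a**2 - 2 = -2 + a**2)
S(3, -4)*(-65*(-36 - 69)) = (-2 + 3**2)*(-65*(-36 - 69)) = (-2 + 9)*(-65*(-105)) = 7*6825 = 47775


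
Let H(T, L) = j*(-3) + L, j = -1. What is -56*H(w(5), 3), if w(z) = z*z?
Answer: -336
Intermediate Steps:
w(z) = z²
H(T, L) = 3 + L (H(T, L) = -1*(-3) + L = 3 + L)
-56*H(w(5), 3) = -56*(3 + 3) = -56*6 = -336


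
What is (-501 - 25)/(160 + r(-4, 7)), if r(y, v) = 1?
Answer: -526/161 ≈ -3.2671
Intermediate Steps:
(-501 - 25)/(160 + r(-4, 7)) = (-501 - 25)/(160 + 1) = -526/161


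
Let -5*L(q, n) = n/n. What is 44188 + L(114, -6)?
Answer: 220939/5 ≈ 44188.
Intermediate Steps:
L(q, n) = -1/5 (L(q, n) = -n/(5*n) = -1/5*1 = -1/5)
44188 + L(114, -6) = 44188 - 1/5 = 220939/5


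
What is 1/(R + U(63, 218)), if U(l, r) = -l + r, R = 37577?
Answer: 1/37732 ≈ 2.6503e-5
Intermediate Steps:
U(l, r) = r - l
1/(R + U(63, 218)) = 1/(37577 + (218 - 1*63)) = 1/(37577 + (218 - 63)) = 1/(37577 + 155) = 1/37732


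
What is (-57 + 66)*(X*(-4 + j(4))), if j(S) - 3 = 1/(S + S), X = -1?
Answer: 63/8 ≈ 7.8750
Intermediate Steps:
j(S) = 3 + 1/(2*S) (j(S) = 3 + 1/(S + S) = 3 + 1/(2*S))
(-57 + 66)*(X*(-4 + j(4))) = (-57 + 66)*(-(-4 + (3 + (1/2)/4))) = 9*(-(-4 + (3 + (1/2)*(1/4)))) = 9*(-(-4 + (3 + 1/8))) = 9*(-(-4 + 25/8)) = 9*(-1*(-7/8)) = 9*(7/8) = 63/8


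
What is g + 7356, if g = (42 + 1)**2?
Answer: 9205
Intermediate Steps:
g = 1849 (g = 43**2 = 1849)
g + 7356 = 1849 + 7356 = 9205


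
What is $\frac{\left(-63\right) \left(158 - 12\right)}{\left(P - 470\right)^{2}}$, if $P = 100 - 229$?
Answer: $- \frac{9198}{358801} \approx -0.025635$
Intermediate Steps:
$P = -129$
$\frac{\left(-63\right) \left(158 - 12\right)}{\left(P - 470\right)^{2}} = \frac{\left(-63\right) \left(158 - 12\right)}{\left(-129 - 470\right)^{2}} = \frac{\left(-63\right) 146}{\left(-599\right)^{2}} = - \frac{9198}{358801}$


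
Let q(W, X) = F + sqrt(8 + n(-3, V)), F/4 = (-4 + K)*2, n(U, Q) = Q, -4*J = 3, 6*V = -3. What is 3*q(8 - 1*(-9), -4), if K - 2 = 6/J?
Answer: -240 + 3*sqrt(30)/2 ≈ -231.78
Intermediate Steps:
V = -1/2 (V = (1/6)*(-3) = -1/2 ≈ -0.50000)
J = -3/4 (J = -1/4*3 = -3/4 ≈ -0.75000)
K = -6 (K = 2 + 6/(-3/4) = 2 + 6*(-4/3) = 2 - 8 = -6)
F = -80 (F = 4*((-4 - 6)*2) = 4*(-10*2) = 4*(-20) = -80)
q(W, X) = -80 + sqrt(30)/2 (q(W, X) = -80 + sqrt(8 - 1/2) = -80 + sqrt(15/2) = -80 + sqrt(30)/2)
3*q(8 - 1*(-9), -4) = 3*(-80 + sqrt(30)/2) = -240 + 3*sqrt(30)/2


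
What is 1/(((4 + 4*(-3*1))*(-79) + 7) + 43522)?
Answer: 1/44161 ≈ 2.2644e-5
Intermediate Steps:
1/(((4 + 4*(-3*1))*(-79) + 7) + 43522) = 1/(((4 + 4*(-3))*(-79) + 7) + 43522) = 1/(((4 - 12)*(-79) + 7) + 43522) = 1/((-8*(-79) + 7) + 43522) = 1/((632 + 7) + 43522) = 1/(639 + 43522) = 1/44161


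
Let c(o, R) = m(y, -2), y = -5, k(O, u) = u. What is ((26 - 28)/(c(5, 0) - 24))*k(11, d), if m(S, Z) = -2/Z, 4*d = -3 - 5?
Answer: -4/23 ≈ -0.17391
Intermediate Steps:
d = -2 (d = (-3 - 5)/4 = (1/4)*(-8) = -2)
c(o, R) = 1 (c(o, R) = -2/(-2) = -2*(-1/2) = 1)
((26 - 28)/(c(5, 0) - 24))*k(11, d) = ((26 - 28)/(1 - 24))*(-2) = -2/(-23)*(-2) = -2*(-1/23)*(-2) = (2/23)*(-2) = -4/23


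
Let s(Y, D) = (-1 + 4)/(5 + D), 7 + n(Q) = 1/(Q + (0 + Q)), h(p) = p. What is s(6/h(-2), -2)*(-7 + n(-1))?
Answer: -29/2 ≈ -14.500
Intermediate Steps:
n(Q) = -7 + 1/(2*Q) (n(Q) = -7 + 1/(Q + (0 + Q)) = -7 + 1/(Q + Q) = -7 + 1/(2*Q))
s(Y, D) = 3/(5 + D)
s(6/h(-2), -2)*(-7 + n(-1)) = (3/(5 - 2))*(-7 + (-7 + (1/2)/(-1))) = (3/3)*(-7 + (-7 + (1/2)*(-1))) = (3*(1/3))*(-7 + (-7 - 1/2)) = 1*(-7 - 15/2) = 1*(-29/2) = -29/2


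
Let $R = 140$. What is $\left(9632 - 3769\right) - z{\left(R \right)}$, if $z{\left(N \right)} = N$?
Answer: $5723$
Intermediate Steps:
$\left(9632 - 3769\right) - z{\left(R \right)} = \left(9632 - 3769\right) - 140 = 5863 - 140 = 5723$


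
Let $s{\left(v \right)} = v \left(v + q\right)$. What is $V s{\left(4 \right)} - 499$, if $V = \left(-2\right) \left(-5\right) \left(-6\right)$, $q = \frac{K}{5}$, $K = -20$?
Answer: $-499$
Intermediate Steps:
$q = -4$ ($q = - \frac{20}{5} = \left(-20\right) \frac{1}{5} = -4$)
$s{\left(v \right)} = v \left(-4 + v\right)$ ($s{\left(v \right)} = v \left(v - 4\right) = v \left(-4 + v\right)$)
$V = -60$ ($V = 10 \left(-6\right) = -60$)
$V s{\left(4 \right)} - 499 = - 60 \cdot 4 \left(-4 + 4\right) - 499 = - 60 \cdot 4 \cdot 0 - 499 = \left(-60\right) 0 - 499 = 0 - 499 = -499$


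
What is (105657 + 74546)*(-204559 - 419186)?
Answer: -112400720235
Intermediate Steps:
(105657 + 74546)*(-204559 - 419186) = 180203*(-623745) = -112400720235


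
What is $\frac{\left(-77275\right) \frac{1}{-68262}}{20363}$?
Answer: $\frac{77275}{1390019106} \approx 5.5593 \cdot 10^{-5}$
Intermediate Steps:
$\frac{\left(-77275\right) \frac{1}{-68262}}{20363} = \left(-77275\right) \left(- \frac{1}{68262}\right) \frac{1}{20363} = \frac{77275}{68262} \cdot \frac{1}{20363} = \frac{77275}{1390019106}$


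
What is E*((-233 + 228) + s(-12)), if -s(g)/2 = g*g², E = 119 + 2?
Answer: 417571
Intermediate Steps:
E = 121
s(g) = -2*g³ (s(g) = -2*g*g² = -2*g³)
E*((-233 + 228) + s(-12)) = 121*((-233 + 228) - 2*(-12)³) = 121*(-5 - 2*(-1728)) = 121*(-5 + 3456) = 121*3451 = 417571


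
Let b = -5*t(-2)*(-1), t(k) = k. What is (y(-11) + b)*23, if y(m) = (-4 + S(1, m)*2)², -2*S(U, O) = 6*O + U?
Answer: 85353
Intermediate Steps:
S(U, O) = -3*O - U/2 (S(U, O) = -(6*O + U)/2 = -(U + 6*O)/2 = -3*O - U/2)
b = -10 (b = -5*(-2)*(-1) = 10*(-1) = -10)
y(m) = (-5 - 6*m)² (y(m) = (-4 + (-3*m - ½*1)*2)² = (-4 + (-3*m - ½)*2)² = (-4 + (-½ - 3*m)*2)² = (-4 + (-1 - 6*m))² = (-5 - 6*m)²)
(y(-11) + b)*23 = ((5 + 6*(-11))² - 10)*23 = ((5 - 66)² - 10)*23 = ((-61)² - 10)*23 = (3721 - 10)*23 = 3711*23 = 85353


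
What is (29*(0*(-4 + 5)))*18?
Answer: 0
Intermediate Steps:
(29*(0*(-4 + 5)))*18 = (29*(0*1))*18 = (29*0)*18 = 0*18 = 0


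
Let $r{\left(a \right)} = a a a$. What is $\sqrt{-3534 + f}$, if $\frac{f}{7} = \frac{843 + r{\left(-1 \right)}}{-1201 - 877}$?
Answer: $\frac{i \sqrt{3818089147}}{1039} \approx 59.471 i$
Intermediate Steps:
$r{\left(a \right)} = a^{3}$ ($r{\left(a \right)} = a^{2} a = a^{3}$)
$f = - \frac{2947}{1039}$ ($f = 7 \frac{843 + \left(-1\right)^{3}}{-1201 - 877} = 7 \frac{843 - 1}{-2078} = 7 \cdot 842 \left(- \frac{1}{2078}\right) = 7 \left(- \frac{421}{1039}\right) = - \frac{2947}{1039} \approx -2.8364$)
$\sqrt{-3534 + f} = \sqrt{-3534 - \frac{2947}{1039}} = \sqrt{- \frac{3674773}{1039}} = \frac{i \sqrt{3818089147}}{1039}$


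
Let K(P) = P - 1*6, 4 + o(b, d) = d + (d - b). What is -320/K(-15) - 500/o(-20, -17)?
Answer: 2710/63 ≈ 43.016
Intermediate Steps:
o(b, d) = -4 - b + 2*d (o(b, d) = -4 + (d + (d - b)) = -4 + (-b + 2*d) = -4 - b + 2*d)
K(P) = -6 + P (K(P) = P - 6 = -6 + P)
-320/K(-15) - 500/o(-20, -17) = -320/(-6 - 15) - 500/(-4 - 1*(-20) + 2*(-17)) = -320/(-21) - 500/(-4 + 20 - 34) = -320*(-1/21) - 500/(-18) = 320/21 - 500*(-1/18) = 320/21 + 250/9 = 2710/63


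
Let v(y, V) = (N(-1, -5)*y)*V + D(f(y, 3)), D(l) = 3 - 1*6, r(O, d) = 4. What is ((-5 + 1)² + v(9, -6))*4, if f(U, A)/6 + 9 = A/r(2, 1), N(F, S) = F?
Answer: 268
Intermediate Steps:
f(U, A) = -54 + 3*A/2 (f(U, A) = -54 + 6*(A/4) = -54 + 3*A/2)
D(l) = -3 (D(l) = 3 - 6 = -3)
v(y, V) = -3 - V*y (v(y, V) = (-y)*V - 3 = -V*y - 3 = -3 - V*y)
((-5 + 1)² + v(9, -6))*4 = ((-5 + 1)² + (-3 - 1*(-6)*9))*4 = ((-4)² + (-3 + 54))*4 = (16 + 51)*4 = 67*4 = 268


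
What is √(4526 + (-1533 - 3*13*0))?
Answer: √2993 ≈ 54.708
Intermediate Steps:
√(4526 + (-1533 - 3*13*0)) = √(4526 + (-1533 - 39*0)) = √(4526 + (-1533 + 0)) = √(4526 - 1533) = √2993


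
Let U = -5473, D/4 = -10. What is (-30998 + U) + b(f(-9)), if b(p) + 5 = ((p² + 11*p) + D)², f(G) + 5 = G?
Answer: -36472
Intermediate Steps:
D = -40 (D = 4*(-10) = -40)
f(G) = -5 + G
b(p) = -5 + (-40 + p² + 11*p)² (b(p) = -5 + ((p² + 11*p) - 40)² = -5 + (-40 + p² + 11*p)²)
(-30998 + U) + b(f(-9)) = (-30998 - 5473) + (-5 + (-40 + (-5 - 9)² + 11*(-5 - 9))²) = -36471 + (-5 + (-40 + (-14)² + 11*(-14))²) = -36471 + (-5 + (-40 + 196 - 154)²) = -36471 + (-5 + 2²) = -36471 + (-5 + 4) = -36471 - 1 = -36472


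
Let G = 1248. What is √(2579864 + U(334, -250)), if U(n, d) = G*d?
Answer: 2*√566966 ≈ 1505.9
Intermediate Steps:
U(n, d) = 1248*d
√(2579864 + U(334, -250)) = √(2579864 + 1248*(-250)) = √(2579864 - 312000) = √2267864 = 2*√566966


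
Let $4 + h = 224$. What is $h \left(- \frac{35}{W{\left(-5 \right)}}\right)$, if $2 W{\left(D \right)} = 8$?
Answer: $-1925$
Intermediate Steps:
$h = 220$ ($h = -4 + 224 = 220$)
$W{\left(D \right)} = 4$ ($W{\left(D \right)} = \frac{1}{2} \cdot 8 = 4$)
$h \left(- \frac{35}{W{\left(-5 \right)}}\right) = 220 \left(- \frac{35}{4}\right) = -1925$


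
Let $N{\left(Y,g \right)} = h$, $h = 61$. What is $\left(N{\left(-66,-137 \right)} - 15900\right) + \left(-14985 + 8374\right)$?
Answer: $-22450$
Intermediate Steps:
$N{\left(Y,g \right)} = 61$
$\left(N{\left(-66,-137 \right)} - 15900\right) + \left(-14985 + 8374\right) = \left(61 - 15900\right) + \left(-14985 + 8374\right) = -15839 - 6611 = -22450$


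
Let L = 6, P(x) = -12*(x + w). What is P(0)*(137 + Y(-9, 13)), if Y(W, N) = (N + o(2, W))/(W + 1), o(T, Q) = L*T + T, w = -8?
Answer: 12828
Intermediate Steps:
P(x) = 96 - 12*x (P(x) = -12*(x - 8) = -12*(-8 + x) = 96 - 12*x)
o(T, Q) = 7*T (o(T, Q) = 6*T + T = 7*T)
Y(W, N) = (14 + N)/(1 + W) (Y(W, N) = (N + 7*2)/(W + 1) = (N + 14)/(1 + W) = (14 + N)/(1 + W))
P(0)*(137 + Y(-9, 13)) = (96 - 12*0)*(137 + (14 + 13)/(1 - 9)) = (96 + 0)*(137 + 27/(-8)) = 96*(137 - 1/8*27) = 96*(137 - 27/8) = 96*(1069/8) = 12828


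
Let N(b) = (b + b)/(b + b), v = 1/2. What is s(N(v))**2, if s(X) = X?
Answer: 1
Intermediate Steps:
v = 1/2 ≈ 0.50000
N(b) = 1 (N(b) = (2*b)/((2*b)) = (2*b)*(1/(2*b)) = 1)
s(N(v))**2 = 1**2 = 1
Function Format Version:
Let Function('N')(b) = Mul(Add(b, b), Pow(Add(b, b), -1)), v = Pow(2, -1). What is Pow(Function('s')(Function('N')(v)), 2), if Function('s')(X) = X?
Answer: 1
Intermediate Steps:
v = Rational(1, 2) ≈ 0.50000
Function('N')(b) = 1 (Function('N')(b) = Mul(Mul(2, b), Pow(Mul(2, b), -1)) = Mul(Mul(2, b), Mul(Rational(1, 2), Pow(b, -1))) = 1)
Pow(Function('s')(Function('N')(v)), 2) = Pow(1, 2) = 1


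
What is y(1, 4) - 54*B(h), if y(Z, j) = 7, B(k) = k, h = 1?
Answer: -47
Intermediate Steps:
y(1, 4) - 54*B(h) = 7 - 54*1 = 7 - 54 = -47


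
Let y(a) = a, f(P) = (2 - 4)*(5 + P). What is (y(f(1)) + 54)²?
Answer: 1764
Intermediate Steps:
f(P) = -10 - 2*P (f(P) = -2*(5 + P) = -10 - 2*P)
(y(f(1)) + 54)² = ((-10 - 2*1) + 54)² = ((-10 - 2) + 54)² = (-12 + 54)² = 42² = 1764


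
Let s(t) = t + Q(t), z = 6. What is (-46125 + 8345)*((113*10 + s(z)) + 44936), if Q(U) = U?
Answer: -1740826840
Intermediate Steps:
s(t) = 2*t (s(t) = t + t = 2*t)
(-46125 + 8345)*((113*10 + s(z)) + 44936) = (-46125 + 8345)*((113*10 + 2*6) + 44936) = -37780*((1130 + 12) + 44936) = -37780*(1142 + 44936) = -37780*46078 = -1740826840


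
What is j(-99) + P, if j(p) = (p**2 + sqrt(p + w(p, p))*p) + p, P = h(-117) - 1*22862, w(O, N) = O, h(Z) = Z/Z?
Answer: -13159 - 297*I*sqrt(22) ≈ -13159.0 - 1393.1*I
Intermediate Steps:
h(Z) = 1
P = -22861 (P = 1 - 1*22862 = 1 - 22862 = -22861)
j(p) = p + p**2 + sqrt(2)*p**(3/2) (j(p) = (p**2 + sqrt(p + p)*p) + p = (p**2 + sqrt(2*p)*p) + p = (p**2 + (sqrt(2)*sqrt(p))*p) + p = (p**2 + sqrt(2)*p**(3/2)) + p = p + p**2 + sqrt(2)*p**(3/2))
j(-99) + P = -99*(1 - 99 + sqrt(2)*sqrt(-99)) - 22861 = -99*(1 - 99 + sqrt(2)*(3*I*sqrt(11))) - 22861 = -99*(1 - 99 + 3*I*sqrt(22)) - 22861 = -99*(-98 + 3*I*sqrt(22)) - 22861 = (9702 - 297*I*sqrt(22)) - 22861 = -13159 - 297*I*sqrt(22)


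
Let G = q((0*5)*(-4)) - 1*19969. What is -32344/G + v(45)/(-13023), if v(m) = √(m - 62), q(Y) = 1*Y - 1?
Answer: 16172/9985 - I*√17/13023 ≈ 1.6196 - 0.0003166*I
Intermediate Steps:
q(Y) = -1 + Y (q(Y) = Y - 1 = -1 + Y)
v(m) = √(-62 + m)
G = -19970 (G = (-1 + (0*5)*(-4)) - 1*19969 = (-1 + 0*(-4)) - 19969 = (-1 + 0) - 19969 = -1 - 19969 = -19970)
-32344/G + v(45)/(-13023) = -32344/(-19970) + √(-62 + 45)/(-13023) = -32344*(-1/19970) + √(-17)*(-1/13023) = 16172/9985 + (I*√17)*(-1/13023) = 16172/9985 - I*√17/13023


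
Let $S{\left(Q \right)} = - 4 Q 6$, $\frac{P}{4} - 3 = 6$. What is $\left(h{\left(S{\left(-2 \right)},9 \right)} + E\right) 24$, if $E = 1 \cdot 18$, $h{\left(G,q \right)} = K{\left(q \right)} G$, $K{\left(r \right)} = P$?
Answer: $41904$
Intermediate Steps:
$P = 36$ ($P = 12 + 4 \cdot 6 = 12 + 24 = 36$)
$K{\left(r \right)} = 36$
$S{\left(Q \right)} = - 24 Q$
$h{\left(G,q \right)} = 36 G$
$E = 18$
$\left(h{\left(S{\left(-2 \right)},9 \right)} + E\right) 24 = \left(36 \left(\left(-24\right) \left(-2\right)\right) + 18\right) 24 = \left(36 \cdot 48 + 18\right) 24 = \left(1728 + 18\right) 24 = 1746 \cdot 24 = 41904$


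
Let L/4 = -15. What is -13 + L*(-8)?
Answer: 467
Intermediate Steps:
L = -60 (L = 4*(-15) = -60)
-13 + L*(-8) = -13 - 60*(-8) = -13 + 480 = 467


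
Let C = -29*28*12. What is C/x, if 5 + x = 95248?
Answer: -9744/95243 ≈ -0.10231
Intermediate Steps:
C = -9744 (C = -812*12 = -9744)
x = 95243 (x = -5 + 95248 = 95243)
C/x = -9744/95243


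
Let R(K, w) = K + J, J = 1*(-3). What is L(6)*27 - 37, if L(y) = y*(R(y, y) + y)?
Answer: 1421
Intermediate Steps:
J = -3
R(K, w) = -3 + K (R(K, w) = K - 3 = -3 + K)
L(y) = y*(-3 + 2*y) (L(y) = y*((-3 + y) + y) = y*(-3 + 2*y))
L(6)*27 - 37 = (6*(-3 + 2*6))*27 - 37 = (6*(-3 + 12))*27 - 37 = (6*9)*27 - 37 = 54*27 - 37 = 1458 - 37 = 1421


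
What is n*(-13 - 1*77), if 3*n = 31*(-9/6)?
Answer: 1395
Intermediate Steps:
n = -31/2 (n = (31*(-9/6))/3 = (31*(-9*⅙))/3 = (31*(-3/2))/3 = (⅓)*(-93/2) = -31/2 ≈ -15.500)
n*(-13 - 1*77) = -31*(-13 - 1*77)/2 = -31*(-13 - 77)/2 = -31/2*(-90) = 1395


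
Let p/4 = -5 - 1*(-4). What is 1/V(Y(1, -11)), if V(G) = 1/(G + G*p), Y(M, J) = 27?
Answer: -81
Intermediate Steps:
p = -4 (p = 4*(-5 - 1*(-4)) = 4*(-5 + 4) = 4*(-1) = -4)
V(G) = -1/(3*G) (V(G) = 1/(G + G*(-4)) = 1/(G - 4*G) = 1/(-3*G) = -1/(3*G))
1/V(Y(1, -11)) = 1/(-⅓/27) = 1/(-⅓*1/27) = 1/(-1/81) = -81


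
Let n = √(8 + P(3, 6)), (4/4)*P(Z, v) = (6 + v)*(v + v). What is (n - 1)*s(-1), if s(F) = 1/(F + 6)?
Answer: -⅕ + 2*√38/5 ≈ 2.2658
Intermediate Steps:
P(Z, v) = 2*v*(6 + v) (P(Z, v) = (6 + v)*(v + v) = (6 + v)*(2*v) = 2*v*(6 + v))
n = 2*√38 (n = √(8 + 2*6*(6 + 6)) = √(8 + 2*6*12) = √(8 + 144) = √152 = 2*√38 ≈ 12.329)
s(F) = 1/(6 + F)
(n - 1)*s(-1) = (2*√38 - 1)/(6 - 1) = (-1 + 2*√38)/5 = (-1 + 2*√38)*(⅕) = -⅕ + 2*√38/5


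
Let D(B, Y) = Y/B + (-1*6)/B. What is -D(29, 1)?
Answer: 5/29 ≈ 0.17241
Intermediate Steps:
D(B, Y) = -6/B + Y/B (D(B, Y) = Y/B - 6/B = -6/B + Y/B)
-D(29, 1) = -(-6 + 1)/29 = -(-5)/29 = -1*(-5/29) = 5/29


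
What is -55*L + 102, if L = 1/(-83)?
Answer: 8521/83 ≈ 102.66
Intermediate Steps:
L = -1/83 ≈ -0.012048
-55*L + 102 = -55*(-1/83) + 102 = 55/83 + 102 = 8521/83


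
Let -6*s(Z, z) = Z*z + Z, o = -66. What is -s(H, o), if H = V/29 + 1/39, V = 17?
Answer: -1730/261 ≈ -6.6283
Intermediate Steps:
H = 692/1131 (H = 17/29 + 1/39 = 692/1131 ≈ 0.61185)
s(Z, z) = -Z/6 - Z*z/6 (s(Z, z) = -(Z*z + Z)/6 = -(Z + Z*z)/6 = -Z/6 - Z*z/6)
-s(H, o) = -(-1)*692*(1 - 66)/(6*1131) = -(-1)*692*(-65)/(6*1131) = -1*1730/261 = -1730/261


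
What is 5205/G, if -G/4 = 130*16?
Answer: -1041/1664 ≈ -0.62560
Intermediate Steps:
G = -8320 (G = -520*16 = -4*2080 = -8320)
5205/G = 5205/(-8320) = 5205*(-1/8320) = -1041/1664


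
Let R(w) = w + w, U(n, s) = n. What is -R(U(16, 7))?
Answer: -32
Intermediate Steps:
R(w) = 2*w
-R(U(16, 7)) = -2*16 = -1*32 = -32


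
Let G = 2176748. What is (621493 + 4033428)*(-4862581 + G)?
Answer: -12502340434193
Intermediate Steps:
(621493 + 4033428)*(-4862581 + G) = (621493 + 4033428)*(-4862581 + 2176748) = 4654921*(-2685833) = -12502340434193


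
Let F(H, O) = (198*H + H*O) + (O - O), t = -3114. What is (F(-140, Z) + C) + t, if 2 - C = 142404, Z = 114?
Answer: -189196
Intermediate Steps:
C = -142402 (C = 2 - 1*142404 = 2 - 142404 = -142402)
F(H, O) = 198*H + H*O (F(H, O) = (198*H + H*O) + 0 = 198*H + H*O)
(F(-140, Z) + C) + t = (-140*(198 + 114) - 142402) - 3114 = (-140*312 - 142402) - 3114 = (-43680 - 142402) - 3114 = -186082 - 3114 = -189196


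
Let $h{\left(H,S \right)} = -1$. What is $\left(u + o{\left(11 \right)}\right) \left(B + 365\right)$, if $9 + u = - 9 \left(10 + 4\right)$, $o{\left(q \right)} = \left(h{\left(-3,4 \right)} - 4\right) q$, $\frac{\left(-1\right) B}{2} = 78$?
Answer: $-39710$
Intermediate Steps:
$B = -156$ ($B = \left(-2\right) 78 = -156$)
$o{\left(q \right)} = - 5 q$ ($o{\left(q \right)} = \left(-1 - 4\right) q = - 5 q$)
$u = -135$ ($u = -9 - 9 \left(10 + 4\right) = -9 - 126 = -135$)
$\left(u + o{\left(11 \right)}\right) \left(B + 365\right) = \left(-135 - 55\right) \left(-156 + 365\right) = \left(-135 - 55\right) 209 = \left(-190\right) 209 = -39710$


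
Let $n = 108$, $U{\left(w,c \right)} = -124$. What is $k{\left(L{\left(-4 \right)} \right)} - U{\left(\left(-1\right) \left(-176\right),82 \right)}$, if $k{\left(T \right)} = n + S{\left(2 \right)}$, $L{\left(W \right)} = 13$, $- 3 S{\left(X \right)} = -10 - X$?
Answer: $236$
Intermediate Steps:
$S{\left(X \right)} = \frac{10}{3} + \frac{X}{3}$ ($S{\left(X \right)} = - \frac{-10 - X}{3} = \frac{10}{3} + \frac{X}{3}$)
$k{\left(T \right)} = 112$ ($k{\left(T \right)} = 108 + \left(\frac{10}{3} + \frac{1}{3} \cdot 2\right) = 108 + \left(\frac{10}{3} + \frac{2}{3}\right) = 108 + 4 = 112$)
$k{\left(L{\left(-4 \right)} \right)} - U{\left(\left(-1\right) \left(-176\right),82 \right)} = 112 - -124 = 112 + 124 = 236$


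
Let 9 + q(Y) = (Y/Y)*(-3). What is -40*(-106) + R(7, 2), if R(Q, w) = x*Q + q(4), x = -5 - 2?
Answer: 4179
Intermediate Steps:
x = -7
q(Y) = -12 (q(Y) = -9 + (Y/Y)*(-3) = -9 + 1*(-3) = -9 - 3 = -12)
R(Q, w) = -12 - 7*Q (R(Q, w) = -7*Q - 12 = -12 - 7*Q)
-40*(-106) + R(7, 2) = -40*(-106) + (-12 - 7*7) = 4240 + (-12 - 49) = 4240 - 61 = 4179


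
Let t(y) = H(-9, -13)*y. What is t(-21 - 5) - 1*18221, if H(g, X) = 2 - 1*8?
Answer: -18065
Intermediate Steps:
H(g, X) = -6 (H(g, X) = 2 - 8 = -6)
t(y) = -6*y
t(-21 - 5) - 1*18221 = -6*(-21 - 5) - 1*18221 = -6*(-26) - 18221 = 156 - 18221 = -18065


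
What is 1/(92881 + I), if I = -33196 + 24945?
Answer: 1/84630 ≈ 1.1816e-5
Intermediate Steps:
I = -8251
1/(92881 + I) = 1/(92881 - 8251) = 1/84630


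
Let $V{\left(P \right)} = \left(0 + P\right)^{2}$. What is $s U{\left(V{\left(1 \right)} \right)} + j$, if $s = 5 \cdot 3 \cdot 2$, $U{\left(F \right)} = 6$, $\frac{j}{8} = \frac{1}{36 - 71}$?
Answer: $\frac{6292}{35} \approx 179.77$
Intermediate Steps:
$V{\left(P \right)} = P^{2}$
$j = - \frac{8}{35}$ ($j = \frac{8}{36 - 71} = \frac{8}{-35} = 8 \left(- \frac{1}{35}\right) = - \frac{8}{35} \approx -0.22857$)
$s = 30$ ($s = 15 \cdot 2 = 30$)
$s U{\left(V{\left(1 \right)} \right)} + j = 30 \cdot 6 - \frac{8}{35} = 180 - \frac{8}{35} = \frac{6292}{35}$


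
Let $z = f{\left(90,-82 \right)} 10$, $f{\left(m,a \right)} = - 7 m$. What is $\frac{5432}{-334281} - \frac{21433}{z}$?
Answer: $\frac{2376807691}{701990100} \approx 3.3858$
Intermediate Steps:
$z = -6300$ ($z = \left(-7\right) 90 \cdot 10 = \left(-630\right) 10 = -6300$)
$\frac{5432}{-334281} - \frac{21433}{z} = \frac{5432}{-334281} - \frac{21433}{-6300} = 5432 \left(- \frac{1}{334281}\right) - - \frac{21433}{6300} = - \frac{5432}{334281} + \frac{21433}{6300} = \frac{2376807691}{701990100}$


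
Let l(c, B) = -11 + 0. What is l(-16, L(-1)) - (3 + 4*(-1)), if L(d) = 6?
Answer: -10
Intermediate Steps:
l(c, B) = -11
l(-16, L(-1)) - (3 + 4*(-1)) = -11 - (3 + 4*(-1)) = -11 - (3 - 4) = -11 - 1*(-1) = -11 + 1 = -10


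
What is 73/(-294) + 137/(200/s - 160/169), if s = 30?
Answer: 10104623/426300 ≈ 23.703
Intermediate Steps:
73/(-294) + 137/(200/s - 160/169) = 73/(-294) + 137/(200/30 - 160/169) = 73*(-1/294) + 137/(200*(1/30) - 160*1/169) = -73/294 + 137/(20/3 - 160/169) = -73/294 + 137/(2900/507) = -73/294 + 137*(507/2900) = -73/294 + 69459/2900 = 10104623/426300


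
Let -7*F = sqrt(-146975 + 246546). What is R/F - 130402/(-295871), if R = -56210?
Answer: 130402/295871 + 393470*sqrt(99571)/99571 ≈ 1247.4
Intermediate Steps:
F = -sqrt(99571)/7 (F = -sqrt(-146975 + 246546)/7 = -sqrt(99571)/7 ≈ -45.078)
R/F - 130402/(-295871) = -56210*(-7*sqrt(99571)/99571) - 130402/(-295871) = -(-393470)*sqrt(99571)/99571 - 130402*(-1/295871) = 393470*sqrt(99571)/99571 + 130402/295871 = 130402/295871 + 393470*sqrt(99571)/99571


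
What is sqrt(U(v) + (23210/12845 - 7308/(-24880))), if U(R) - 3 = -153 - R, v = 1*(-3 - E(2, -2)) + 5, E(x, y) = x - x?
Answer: I*sqrt(9568606855160815)/7989590 ≈ 12.243*I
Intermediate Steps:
E(x, y) = 0
v = 2 (v = 1*(-3 - 1*0) + 5 = 1*(-3 + 0) + 5 = 1*(-3) + 5 = -3 + 5 = 2)
U(R) = -150 - R (U(R) = 3 + (-153 - R) = -150 - R)
sqrt(U(v) + (23210/12845 - 7308/(-24880))) = sqrt((-150 - 1*2) + (23210/12845 - 7308/(-24880))) = sqrt((-150 - 2) + (23210*(1/12845) - 7308*(-1/24880))) = sqrt(-152 + (4642/2569 + 1827/6220)) = sqrt(-152 + 33566803/15979180) = sqrt(-2395268557/15979180) = I*sqrt(9568606855160815)/7989590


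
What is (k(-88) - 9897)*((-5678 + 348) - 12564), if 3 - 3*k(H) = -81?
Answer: 176595886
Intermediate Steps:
k(H) = 28 (k(H) = 1 - 1/3*(-81) = 1 + 27 = 28)
(k(-88) - 9897)*((-5678 + 348) - 12564) = (28 - 9897)*((-5678 + 348) - 12564) = -9869*(-5330 - 12564) = -9869*(-17894) = 176595886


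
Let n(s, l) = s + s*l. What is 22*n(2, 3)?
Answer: 176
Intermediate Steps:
n(s, l) = s + l*s
22*n(2, 3) = 22*(2*(1 + 3)) = 22*(2*4) = 22*8 = 176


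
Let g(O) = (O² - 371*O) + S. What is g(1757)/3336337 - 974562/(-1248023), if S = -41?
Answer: 6290604196097/4163825311751 ≈ 1.5108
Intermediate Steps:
g(O) = -41 + O² - 371*O (g(O) = (O² - 371*O) - 41 = -41 + O² - 371*O)
g(1757)/3336337 - 974562/(-1248023) = (-41 + 1757² - 371*1757)/3336337 - 974562/(-1248023) = (-41 + 3087049 - 651847)*(1/3336337) - 974562*(-1/1248023) = 2435161*(1/3336337) + 974562/1248023 = 2435161/3336337 + 974562/1248023 = 6290604196097/4163825311751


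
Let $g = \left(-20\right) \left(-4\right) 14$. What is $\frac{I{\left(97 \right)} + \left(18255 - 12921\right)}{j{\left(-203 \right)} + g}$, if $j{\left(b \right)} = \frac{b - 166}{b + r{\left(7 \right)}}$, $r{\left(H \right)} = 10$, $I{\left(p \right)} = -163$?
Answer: $\frac{998003}{216529} \approx 4.6091$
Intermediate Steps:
$j{\left(b \right)} = \frac{-166 + b}{10 + b}$ ($j{\left(b \right)} = \frac{b - 166}{b + 10} = \frac{-166 + b}{10 + b}$)
$g = 1120$ ($g = 80 \cdot 14 = 1120$)
$\frac{I{\left(97 \right)} + \left(18255 - 12921\right)}{j{\left(-203 \right)} + g} = \frac{-163 + \left(18255 - 12921\right)}{\frac{-166 - 203}{10 - 203} + 1120} = \frac{-163 + 5334}{\frac{1}{-193} \left(-369\right) + 1120} = \frac{5171}{\left(- \frac{1}{193}\right) \left(-369\right) + 1120} = \frac{5171}{\frac{369}{193} + 1120} = \frac{5171}{\frac{216529}{193}} = 5171 \cdot \frac{193}{216529} = \frac{998003}{216529}$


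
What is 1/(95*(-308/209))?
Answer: -1/140 ≈ -0.0071429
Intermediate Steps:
1/(95*(-308/209)) = 1/(95*(-308*1/209)) = 1/(95*(-28/19)) = 1/(-140) = -1/140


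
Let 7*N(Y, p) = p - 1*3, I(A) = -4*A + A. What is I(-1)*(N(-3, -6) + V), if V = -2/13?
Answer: -393/91 ≈ -4.3187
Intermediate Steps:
I(A) = -3*A
N(Y, p) = -3/7 + p/7 (N(Y, p) = (p - 1*3)/7 = (p - 3)/7 = (-3 + p)/7 = -3/7 + p/7)
V = -2/13 (V = -2*1/13 = -2/13 ≈ -0.15385)
I(-1)*(N(-3, -6) + V) = (-3*(-1))*((-3/7 + (1/7)*(-6)) - 2/13) = 3*((-3/7 - 6/7) - 2/13) = 3*(-9/7 - 2/13) = 3*(-131/91) = -393/91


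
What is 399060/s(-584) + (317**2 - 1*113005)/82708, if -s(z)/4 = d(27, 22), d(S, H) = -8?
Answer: 2062815873/165416 ≈ 12470.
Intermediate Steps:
s(z) = 32 (s(z) = -4*(-8) = 32)
399060/s(-584) + (317**2 - 1*113005)/82708 = 399060/32 + (317**2 - 1*113005)/82708 = 399060*(1/32) + (100489 - 113005)*(1/82708) = 99765/8 - 12516*1/82708 = 99765/8 - 3129/20677 = 2062815873/165416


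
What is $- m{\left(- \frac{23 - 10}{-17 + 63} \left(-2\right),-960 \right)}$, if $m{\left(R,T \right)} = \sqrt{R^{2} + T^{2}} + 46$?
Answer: $-46 - \frac{\sqrt{487526569}}{23} \approx -1006.0$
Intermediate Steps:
$m{\left(R,T \right)} = 46 + \sqrt{R^{2} + T^{2}}$
$- m{\left(- \frac{23 - 10}{-17 + 63} \left(-2\right),-960 \right)} = - (46 + \sqrt{\left(- \frac{23 - 10}{-17 + 63} \left(-2\right)\right)^{2} + \left(-960\right)^{2}}) = - (46 + \sqrt{\left(- \frac{13}{46} \left(-2\right)\right)^{2} + 921600}) = - (46 + \sqrt{\left(\left(-1\right) \frac{13}{46} \left(-2\right)\right)^{2} + 921600}) = - (46 + \sqrt{\left(\left(- \frac{13}{46}\right) \left(-2\right)\right)^{2} + 921600}) = - (46 + \sqrt{\left(\frac{13}{23}\right)^{2} + 921600}) = - (46 + \sqrt{\frac{169}{529} + 921600}) = - (46 + \sqrt{\frac{487526569}{529}}) = - (46 + \frac{\sqrt{487526569}}{23}) = -46 - \frac{\sqrt{487526569}}{23}$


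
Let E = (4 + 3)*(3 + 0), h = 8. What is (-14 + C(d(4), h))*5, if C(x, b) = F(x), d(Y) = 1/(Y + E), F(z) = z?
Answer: -349/5 ≈ -69.800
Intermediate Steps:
E = 21 (E = 7*3 = 21)
d(Y) = 1/(21 + Y) (d(Y) = 1/(Y + 21) = 1/(21 + Y))
C(x, b) = x
(-14 + C(d(4), h))*5 = (-14 + 1/(21 + 4))*5 = (-14 + 1/25)*5 = -349/25*5 = -349/5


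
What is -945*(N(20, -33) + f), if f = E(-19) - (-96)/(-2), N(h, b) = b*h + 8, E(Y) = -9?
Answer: 670005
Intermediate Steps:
N(h, b) = 8 + b*h
f = -57 (f = -9 - (-96)/(-2) = -9 - (-96)*(-1)/2 = -9 - 1*48 = -9 - 48 = -57)
-945*(N(20, -33) + f) = -945*((8 - 33*20) - 57) = -945*((8 - 660) - 57) = -945*(-652 - 57) = -945*(-709) = 670005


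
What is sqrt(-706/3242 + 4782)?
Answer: 17*sqrt(43476841)/1621 ≈ 69.150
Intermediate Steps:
sqrt(-706/3242 + 4782) = sqrt(-706*1/3242 + 4782) = sqrt(-353/1621 + 4782) = sqrt(7751269/1621) = 17*sqrt(43476841)/1621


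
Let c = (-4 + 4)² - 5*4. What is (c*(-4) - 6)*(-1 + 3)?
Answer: 148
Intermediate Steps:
c = -20 (c = 0² - 20 = 0 - 20 = -20)
(c*(-4) - 6)*(-1 + 3) = (-20*(-4) - 6)*(-1 + 3) = (80 - 6)*2 = 74*2 = 148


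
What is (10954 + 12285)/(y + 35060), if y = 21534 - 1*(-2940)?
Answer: 1367/3502 ≈ 0.39035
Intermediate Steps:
y = 24474 (y = 21534 + 2940 = 24474)
(10954 + 12285)/(y + 35060) = (10954 + 12285)/(24474 + 35060) = 23239/59534 = 23239*(1/59534) = 1367/3502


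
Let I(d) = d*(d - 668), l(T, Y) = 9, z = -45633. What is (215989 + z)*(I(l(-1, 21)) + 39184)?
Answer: 5664848068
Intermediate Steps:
I(d) = d*(-668 + d)
(215989 + z)*(I(l(-1, 21)) + 39184) = (215989 - 45633)*(9*(-668 + 9) + 39184) = 170356*(9*(-659) + 39184) = 170356*(-5931 + 39184) = 170356*33253 = 5664848068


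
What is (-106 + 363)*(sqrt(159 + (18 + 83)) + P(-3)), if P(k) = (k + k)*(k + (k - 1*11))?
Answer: 26214 + 514*sqrt(65) ≈ 30358.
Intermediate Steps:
P(k) = 2*k*(-11 + 2*k) (P(k) = (2*k)*(k + (k - 11)) = (2*k)*(k + (-11 + k)) = (2*k)*(-11 + 2*k) = 2*k*(-11 + 2*k))
(-106 + 363)*(sqrt(159 + (18 + 83)) + P(-3)) = (-106 + 363)*(sqrt(159 + (18 + 83)) + 2*(-3)*(-11 + 2*(-3))) = 257*(sqrt(159 + 101) + 2*(-3)*(-11 - 6)) = 257*(sqrt(260) + 2*(-3)*(-17)) = 257*(2*sqrt(65) + 102) = 257*(102 + 2*sqrt(65)) = 26214 + 514*sqrt(65)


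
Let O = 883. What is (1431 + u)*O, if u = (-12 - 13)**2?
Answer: 1815448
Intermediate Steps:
u = 625 (u = (-25)**2 = 625)
(1431 + u)*O = (1431 + 625)*883 = 2056*883 = 1815448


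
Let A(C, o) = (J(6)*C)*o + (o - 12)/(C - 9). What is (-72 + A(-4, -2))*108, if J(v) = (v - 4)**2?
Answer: -54648/13 ≈ -4203.7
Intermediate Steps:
J(v) = (-4 + v)**2
A(C, o) = (-12 + o)/(-9 + C) + 4*C*o (A(C, o) = ((-4 + 6)**2*C)*o + (o - 12)/(C - 9) = (2**2*C)*o + (-12 + o)/(-9 + C) = (4*C)*o + (-12 + o)/(-9 + C) = 4*C*o + (-12 + o)/(-9 + C) = (-12 + o)/(-9 + C) + 4*C*o)
(-72 + A(-4, -2))*108 = (-72 + (-12 - 2 - 36*(-4)*(-2) + 4*(-2)*(-4)**2)/(-9 - 4))*108 = (-72 + (-12 - 2 - 288 + 4*(-2)*16)/(-13))*108 = (-72 - (-12 - 2 - 288 - 128)/13)*108 = (-72 - 1/13*(-430))*108 = (-72 + 430/13)*108 = -506/13*108 = -54648/13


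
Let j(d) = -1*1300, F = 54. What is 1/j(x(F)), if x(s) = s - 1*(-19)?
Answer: -1/1300 ≈ -0.00076923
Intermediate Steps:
x(s) = 19 + s (x(s) = s + 19 = 19 + s)
j(d) = -1300
1/j(x(F)) = 1/(-1300) = -1/1300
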